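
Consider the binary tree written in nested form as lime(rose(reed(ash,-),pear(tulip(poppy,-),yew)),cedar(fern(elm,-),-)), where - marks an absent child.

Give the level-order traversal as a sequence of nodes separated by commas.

lime, rose, cedar, reed, pear, fern, ash, tulip, yew, elm, poppy

Level-order visits nodes level by level from the root, left to right within each level.
Level 0: lime
Level 1: rose, cedar
Level 2: reed, pear, fern
Level 3: ash, tulip, yew, elm
Level 4: poppy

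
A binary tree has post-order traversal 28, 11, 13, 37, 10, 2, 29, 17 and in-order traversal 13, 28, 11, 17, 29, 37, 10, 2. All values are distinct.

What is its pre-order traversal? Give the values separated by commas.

The last element of post-order is the root; it splits in-order into left and right subtrees.
Root 17: left subtree has 3 nodes {13, 28, 11}, right has 4 {29, 37, 10, 2}.
  Root 13: left subtree has 0 nodes { }, right has 2 {28, 11}.
    Root 11: left subtree has 1 node {28}, right has 0 { }.
  Root 29: left subtree has 0 nodes { }, right has 3 {37, 10, 2}.
    Root 2: left subtree has 2 nodes {37, 10}, right has 0 { }.
      Root 10: left subtree has 1 node {37}, right has 0 { }.

17, 13, 11, 28, 29, 2, 10, 37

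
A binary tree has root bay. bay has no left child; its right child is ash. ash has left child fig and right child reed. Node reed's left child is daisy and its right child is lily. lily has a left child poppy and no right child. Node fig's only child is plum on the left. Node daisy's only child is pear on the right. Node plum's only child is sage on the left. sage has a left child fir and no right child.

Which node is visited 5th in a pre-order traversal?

sage

Pre-order visits the node, then its left subtree, then its right subtree.
Visit bay.
At bay: no left child.
At bay: go right to ash.
  Visit ash.
  At ash: go left to fig.
    Visit fig.
    At fig: go left to plum.
      Visit plum.
      At plum: go left to sage.
        Visit sage.
        At sage: go left to fir.
          fir is a leaf — visit fir.
        At sage: no right child.
      At plum: no right child.
    At fig: no right child.
  At ash: go right to reed.
    Visit reed.
    At reed: go left to daisy.
      Visit daisy.
      At daisy: no left child.
      At daisy: go right to pear.
        pear is a leaf — visit pear.
    At reed: go right to lily.
      Visit lily.
      At lily: go left to poppy.
        poppy is a leaf — visit poppy.
      At lily: no right child.
Full pre-order sequence: bay, ash, fig, plum, sage, fir, reed, daisy, pear, lily, poppy.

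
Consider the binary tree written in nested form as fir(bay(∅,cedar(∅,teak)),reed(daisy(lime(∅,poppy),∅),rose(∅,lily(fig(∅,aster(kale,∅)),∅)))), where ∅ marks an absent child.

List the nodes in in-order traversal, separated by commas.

bay, cedar, teak, fir, lime, poppy, daisy, reed, rose, fig, kale, aster, lily

In-order visits the left subtree, then the node, then the right subtree.
At fir: go left to bay.
  At bay: no left child.
  Visit bay.
  At bay: go right to cedar.
    At cedar: no left child.
    Visit cedar.
    At cedar: go right to teak.
      teak is a leaf — visit teak.
Visit fir.
At fir: go right to reed.
  At reed: go left to daisy.
    At daisy: go left to lime.
      At lime: no left child.
      Visit lime.
      At lime: go right to poppy.
        poppy is a leaf — visit poppy.
    Visit daisy.
    At daisy: no right child.
  Visit reed.
  At reed: go right to rose.
    At rose: no left child.
    Visit rose.
    At rose: go right to lily.
      At lily: go left to fig.
        At fig: no left child.
        Visit fig.
        At fig: go right to aster.
          At aster: go left to kale.
            kale is a leaf — visit kale.
          Visit aster.
          At aster: no right child.
      Visit lily.
      At lily: no right child.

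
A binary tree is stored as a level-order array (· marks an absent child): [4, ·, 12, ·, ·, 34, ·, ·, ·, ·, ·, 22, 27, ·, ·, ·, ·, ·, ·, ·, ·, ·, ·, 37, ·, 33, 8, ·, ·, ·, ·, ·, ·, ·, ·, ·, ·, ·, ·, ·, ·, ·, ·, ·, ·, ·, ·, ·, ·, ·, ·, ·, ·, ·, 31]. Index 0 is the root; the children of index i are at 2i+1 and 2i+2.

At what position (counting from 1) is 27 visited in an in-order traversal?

6

In-order visits the left subtree, then the node, then the right subtree.
At 4: no left child.
Visit 4.
At 4: go right to 12.
  At 12: go left to 34.
    At 34: go left to 22.
      At 22: go left to 37.
        37 is a leaf — visit 37.
      Visit 22.
      At 22: no right child.
    Visit 34.
    At 34: go right to 27.
      At 27: go left to 33.
        33 is a leaf — visit 33.
      Visit 27.
      At 27: go right to 8.
        At 8: no left child.
        Visit 8.
        At 8: go right to 31.
          31 is a leaf — visit 31.
  Visit 12.
  At 12: no right child.
Full in-order sequence: 4, 37, 22, 34, 33, 27, 8, 31, 12.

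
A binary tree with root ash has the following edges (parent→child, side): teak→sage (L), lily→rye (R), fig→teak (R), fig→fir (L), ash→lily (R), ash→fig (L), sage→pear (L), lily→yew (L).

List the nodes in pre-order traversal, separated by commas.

Pre-order visits the node, then its left subtree, then its right subtree.
Visit ash.
At ash: go left to fig.
  Visit fig.
  At fig: go left to fir.
    fir is a leaf — visit fir.
  At fig: go right to teak.
    Visit teak.
    At teak: go left to sage.
      Visit sage.
      At sage: go left to pear.
        pear is a leaf — visit pear.
      At sage: no right child.
    At teak: no right child.
At ash: go right to lily.
  Visit lily.
  At lily: go left to yew.
    yew is a leaf — visit yew.
  At lily: go right to rye.
    rye is a leaf — visit rye.

ash, fig, fir, teak, sage, pear, lily, yew, rye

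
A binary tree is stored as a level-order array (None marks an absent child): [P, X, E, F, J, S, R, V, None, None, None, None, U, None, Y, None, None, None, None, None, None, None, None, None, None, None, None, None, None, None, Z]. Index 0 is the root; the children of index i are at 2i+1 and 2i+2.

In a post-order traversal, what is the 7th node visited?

Post-order visits the left subtree, then the right subtree, then the node.
At P: go left to X.
  At X: go left to F.
    At F: go left to V.
      V is a leaf — visit V.
    At F: no right child.
    Visit F.
  At X: go right to J.
    J is a leaf — visit J.
  Visit X.
At P: go right to E.
  At E: go left to S.
    At S: no left child.
    At S: go right to U.
      U is a leaf — visit U.
    Visit S.
  At E: go right to R.
    At R: no left child.
    At R: go right to Y.
      At Y: no left child.
      At Y: go right to Z.
        Z is a leaf — visit Z.
      Visit Y.
    Visit R.
  Visit E.
Visit P.
Full post-order sequence: V, F, J, X, U, S, Z, Y, R, E, P.

Z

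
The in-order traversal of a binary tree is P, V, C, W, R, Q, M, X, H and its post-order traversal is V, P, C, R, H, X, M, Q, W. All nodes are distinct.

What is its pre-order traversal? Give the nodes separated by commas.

The last element of post-order is the root; it splits in-order into left and right subtrees.
Root W: left subtree has 3 nodes {P, V, C}, right has 5 {R, Q, M, X, H}.
  Root C: left subtree has 2 nodes {P, V}, right has 0 { }.
    Root P: left subtree has 0 nodes { }, right has 1 {V}.
  Root Q: left subtree has 1 node {R}, right has 3 {M, X, H}.
    Root M: left subtree has 0 nodes { }, right has 2 {X, H}.
      Root X: left subtree has 0 nodes { }, right has 1 {H}.

W, C, P, V, Q, R, M, X, H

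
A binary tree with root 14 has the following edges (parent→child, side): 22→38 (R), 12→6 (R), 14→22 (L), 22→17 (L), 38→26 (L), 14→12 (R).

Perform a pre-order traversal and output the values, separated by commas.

14, 22, 17, 38, 26, 12, 6

Pre-order visits the node, then its left subtree, then its right subtree.
Visit 14.
At 14: go left to 22.
  Visit 22.
  At 22: go left to 17.
    17 is a leaf — visit 17.
  At 22: go right to 38.
    Visit 38.
    At 38: go left to 26.
      26 is a leaf — visit 26.
    At 38: no right child.
At 14: go right to 12.
  Visit 12.
  At 12: no left child.
  At 12: go right to 6.
    6 is a leaf — visit 6.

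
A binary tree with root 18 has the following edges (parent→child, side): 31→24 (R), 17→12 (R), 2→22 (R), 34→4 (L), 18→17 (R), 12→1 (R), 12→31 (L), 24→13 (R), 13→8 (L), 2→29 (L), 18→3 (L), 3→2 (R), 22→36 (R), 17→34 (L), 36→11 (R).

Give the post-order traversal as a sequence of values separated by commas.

Post-order visits the left subtree, then the right subtree, then the node.
At 18: go left to 3.
  At 3: no left child.
  At 3: go right to 2.
    At 2: go left to 29.
      29 is a leaf — visit 29.
    At 2: go right to 22.
      At 22: no left child.
      At 22: go right to 36.
        At 36: no left child.
        At 36: go right to 11.
          11 is a leaf — visit 11.
        Visit 36.
      Visit 22.
    Visit 2.
  Visit 3.
At 18: go right to 17.
  At 17: go left to 34.
    At 34: go left to 4.
      4 is a leaf — visit 4.
    At 34: no right child.
    Visit 34.
  At 17: go right to 12.
    At 12: go left to 31.
      At 31: no left child.
      At 31: go right to 24.
        At 24: no left child.
        At 24: go right to 13.
          At 13: go left to 8.
            8 is a leaf — visit 8.
          At 13: no right child.
          Visit 13.
        Visit 24.
      Visit 31.
    At 12: go right to 1.
      1 is a leaf — visit 1.
    Visit 12.
  Visit 17.
Visit 18.

29, 11, 36, 22, 2, 3, 4, 34, 8, 13, 24, 31, 1, 12, 17, 18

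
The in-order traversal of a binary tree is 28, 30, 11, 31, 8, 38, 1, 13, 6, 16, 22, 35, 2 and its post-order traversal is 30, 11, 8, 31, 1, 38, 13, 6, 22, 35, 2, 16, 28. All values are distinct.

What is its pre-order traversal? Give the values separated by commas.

The last element of post-order is the root; it splits in-order into left and right subtrees.
Root 28: left subtree has 0 nodes { }, right has 12 {30, 11, 31, 8, 38, 1, 13, 6, 16, 22, 35, 2}.
  Root 16: left subtree has 8 nodes {30, 11, 31, 8, 38, 1, 13, 6}, right has 3 {22, 35, 2}.
    Root 6: left subtree has 7 nodes {30, 11, 31, 8, 38, 1, 13}, right has 0 { }.
      Root 13: left subtree has 6 nodes {30, 11, 31, 8, 38, 1}, right has 0 { }.
        Root 38: left subtree has 4 nodes {30, 11, 31, 8}, right has 1 {1}.
          Root 31: left subtree has 2 nodes {30, 11}, right has 1 {8}.
            Root 11: left subtree has 1 node {30}, right has 0 { }.
    Root 2: left subtree has 2 nodes {22, 35}, right has 0 { }.
      Root 35: left subtree has 1 node {22}, right has 0 { }.

28, 16, 6, 13, 38, 31, 11, 30, 8, 1, 2, 35, 22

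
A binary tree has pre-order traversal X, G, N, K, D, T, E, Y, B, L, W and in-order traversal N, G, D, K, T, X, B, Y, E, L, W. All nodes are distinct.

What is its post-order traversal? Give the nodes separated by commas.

N, D, T, K, G, B, Y, W, L, E, X

The first element of pre-order is the root; it splits in-order into left and right subtrees.
Root X: left subtree has 5 nodes {N, G, D, K, T}, right has 5 {B, Y, E, L, W}.
  Root G: left subtree has 1 node {N}, right has 3 {D, K, T}.
    Root K: left subtree has 1 node {D}, right has 1 {T}.
  Root E: left subtree has 2 nodes {B, Y}, right has 2 {L, W}.
    Root Y: left subtree has 1 node {B}, right has 0 { }.
    Root L: left subtree has 0 nodes { }, right has 1 {W}.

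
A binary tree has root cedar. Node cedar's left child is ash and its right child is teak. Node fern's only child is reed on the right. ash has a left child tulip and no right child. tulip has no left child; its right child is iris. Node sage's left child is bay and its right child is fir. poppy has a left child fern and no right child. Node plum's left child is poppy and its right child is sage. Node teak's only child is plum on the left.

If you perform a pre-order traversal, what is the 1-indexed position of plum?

6

Pre-order visits the node, then its left subtree, then its right subtree.
Visit cedar.
At cedar: go left to ash.
  Visit ash.
  At ash: go left to tulip.
    Visit tulip.
    At tulip: no left child.
    At tulip: go right to iris.
      iris is a leaf — visit iris.
  At ash: no right child.
At cedar: go right to teak.
  Visit teak.
  At teak: go left to plum.
    Visit plum.
    At plum: go left to poppy.
      Visit poppy.
      At poppy: go left to fern.
        Visit fern.
        At fern: no left child.
        At fern: go right to reed.
          reed is a leaf — visit reed.
      At poppy: no right child.
    At plum: go right to sage.
      Visit sage.
      At sage: go left to bay.
        bay is a leaf — visit bay.
      At sage: go right to fir.
        fir is a leaf — visit fir.
  At teak: no right child.
Full pre-order sequence: cedar, ash, tulip, iris, teak, plum, poppy, fern, reed, sage, bay, fir.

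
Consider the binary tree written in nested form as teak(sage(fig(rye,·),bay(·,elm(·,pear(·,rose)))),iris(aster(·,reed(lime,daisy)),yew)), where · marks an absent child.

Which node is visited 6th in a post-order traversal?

Post-order visits the left subtree, then the right subtree, then the node.
At teak: go left to sage.
  At sage: go left to fig.
    At fig: go left to rye.
      rye is a leaf — visit rye.
    At fig: no right child.
    Visit fig.
  At sage: go right to bay.
    At bay: no left child.
    At bay: go right to elm.
      At elm: no left child.
      At elm: go right to pear.
        At pear: no left child.
        At pear: go right to rose.
          rose is a leaf — visit rose.
        Visit pear.
      Visit elm.
    Visit bay.
  Visit sage.
At teak: go right to iris.
  At iris: go left to aster.
    At aster: no left child.
    At aster: go right to reed.
      At reed: go left to lime.
        lime is a leaf — visit lime.
      At reed: go right to daisy.
        daisy is a leaf — visit daisy.
      Visit reed.
    Visit aster.
  At iris: go right to yew.
    yew is a leaf — visit yew.
  Visit iris.
Visit teak.
Full post-order sequence: rye, fig, rose, pear, elm, bay, sage, lime, daisy, reed, aster, yew, iris, teak.

bay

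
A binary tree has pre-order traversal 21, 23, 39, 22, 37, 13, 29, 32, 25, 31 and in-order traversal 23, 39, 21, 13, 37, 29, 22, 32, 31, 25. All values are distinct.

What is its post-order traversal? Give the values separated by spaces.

The first element of pre-order is the root; it splits in-order into left and right subtrees.
Root 21: left subtree has 2 nodes {23, 39}, right has 7 {13, 37, 29, 22, 32, 31, 25}.
  Root 23: left subtree has 0 nodes { }, right has 1 {39}.
  Root 22: left subtree has 3 nodes {13, 37, 29}, right has 3 {32, 31, 25}.
    Root 37: left subtree has 1 node {13}, right has 1 {29}.
    Root 32: left subtree has 0 nodes { }, right has 2 {31, 25}.
      Root 25: left subtree has 1 node {31}, right has 0 { }.

39 23 13 29 37 31 25 32 22 21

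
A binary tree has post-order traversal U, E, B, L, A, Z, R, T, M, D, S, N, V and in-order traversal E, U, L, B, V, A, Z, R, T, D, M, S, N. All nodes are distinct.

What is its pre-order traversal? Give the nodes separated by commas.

The last element of post-order is the root; it splits in-order into left and right subtrees.
Root V: left subtree has 4 nodes {E, U, L, B}, right has 8 {A, Z, R, T, D, M, S, N}.
  Root L: left subtree has 2 nodes {E, U}, right has 1 {B}.
    Root E: left subtree has 0 nodes { }, right has 1 {U}.
  Root N: left subtree has 7 nodes {A, Z, R, T, D, M, S}, right has 0 { }.
    Root S: left subtree has 6 nodes {A, Z, R, T, D, M}, right has 0 { }.
      Root D: left subtree has 4 nodes {A, Z, R, T}, right has 1 {M}.
        Root T: left subtree has 3 nodes {A, Z, R}, right has 0 { }.
          Root R: left subtree has 2 nodes {A, Z}, right has 0 { }.
            Root Z: left subtree has 1 node {A}, right has 0 { }.

V, L, E, U, B, N, S, D, T, R, Z, A, M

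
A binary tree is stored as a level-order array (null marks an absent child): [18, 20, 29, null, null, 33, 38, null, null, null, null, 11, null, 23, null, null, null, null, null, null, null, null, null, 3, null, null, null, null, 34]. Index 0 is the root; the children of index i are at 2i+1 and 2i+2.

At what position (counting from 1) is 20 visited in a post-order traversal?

1

Post-order visits the left subtree, then the right subtree, then the node.
At 18: go left to 20.
  20 is a leaf — visit 20.
At 18: go right to 29.
  At 29: go left to 33.
    At 33: go left to 11.
      At 11: go left to 3.
        3 is a leaf — visit 3.
      At 11: no right child.
      Visit 11.
    At 33: no right child.
    Visit 33.
  At 29: go right to 38.
    At 38: go left to 23.
      At 23: no left child.
      At 23: go right to 34.
        34 is a leaf — visit 34.
      Visit 23.
    At 38: no right child.
    Visit 38.
  Visit 29.
Visit 18.
Full post-order sequence: 20, 3, 11, 33, 34, 23, 38, 29, 18.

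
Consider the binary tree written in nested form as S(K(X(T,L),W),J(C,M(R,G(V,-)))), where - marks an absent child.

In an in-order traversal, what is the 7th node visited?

C

In-order visits the left subtree, then the node, then the right subtree.
At S: go left to K.
  At K: go left to X.
    At X: go left to T.
      T is a leaf — visit T.
    Visit X.
    At X: go right to L.
      L is a leaf — visit L.
  Visit K.
  At K: go right to W.
    W is a leaf — visit W.
Visit S.
At S: go right to J.
  At J: go left to C.
    C is a leaf — visit C.
  Visit J.
  At J: go right to M.
    At M: go left to R.
      R is a leaf — visit R.
    Visit M.
    At M: go right to G.
      At G: go left to V.
        V is a leaf — visit V.
      Visit G.
      At G: no right child.
Full in-order sequence: T, X, L, K, W, S, C, J, R, M, V, G.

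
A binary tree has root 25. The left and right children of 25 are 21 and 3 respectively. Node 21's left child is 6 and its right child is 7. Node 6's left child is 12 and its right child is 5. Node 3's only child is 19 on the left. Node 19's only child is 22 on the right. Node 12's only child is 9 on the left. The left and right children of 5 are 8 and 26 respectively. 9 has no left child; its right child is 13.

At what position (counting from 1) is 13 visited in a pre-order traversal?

6

Pre-order visits the node, then its left subtree, then its right subtree.
Visit 25.
At 25: go left to 21.
  Visit 21.
  At 21: go left to 6.
    Visit 6.
    At 6: go left to 12.
      Visit 12.
      At 12: go left to 9.
        Visit 9.
        At 9: no left child.
        At 9: go right to 13.
          13 is a leaf — visit 13.
      At 12: no right child.
    At 6: go right to 5.
      Visit 5.
      At 5: go left to 8.
        8 is a leaf — visit 8.
      At 5: go right to 26.
        26 is a leaf — visit 26.
  At 21: go right to 7.
    7 is a leaf — visit 7.
At 25: go right to 3.
  Visit 3.
  At 3: go left to 19.
    Visit 19.
    At 19: no left child.
    At 19: go right to 22.
      22 is a leaf — visit 22.
  At 3: no right child.
Full pre-order sequence: 25, 21, 6, 12, 9, 13, 5, 8, 26, 7, 3, 19, 22.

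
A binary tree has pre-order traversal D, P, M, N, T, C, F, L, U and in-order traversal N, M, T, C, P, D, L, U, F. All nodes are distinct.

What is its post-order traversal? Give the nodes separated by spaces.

N C T M P U L F D

The first element of pre-order is the root; it splits in-order into left and right subtrees.
Root D: left subtree has 5 nodes {N, M, T, C, P}, right has 3 {L, U, F}.
  Root P: left subtree has 4 nodes {N, M, T, C}, right has 0 { }.
    Root M: left subtree has 1 node {N}, right has 2 {T, C}.
      Root T: left subtree has 0 nodes { }, right has 1 {C}.
  Root F: left subtree has 2 nodes {L, U}, right has 0 { }.
    Root L: left subtree has 0 nodes { }, right has 1 {U}.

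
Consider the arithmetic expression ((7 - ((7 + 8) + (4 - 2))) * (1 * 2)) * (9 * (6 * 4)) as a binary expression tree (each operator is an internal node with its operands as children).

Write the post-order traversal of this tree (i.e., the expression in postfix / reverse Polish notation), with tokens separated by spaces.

Post-order on an expression tree gives postfix notation: for each operator, emit left operand, right operand, then the operator.

7 7 8 + 4 2 - + - 1 2 * * 9 6 4 * * *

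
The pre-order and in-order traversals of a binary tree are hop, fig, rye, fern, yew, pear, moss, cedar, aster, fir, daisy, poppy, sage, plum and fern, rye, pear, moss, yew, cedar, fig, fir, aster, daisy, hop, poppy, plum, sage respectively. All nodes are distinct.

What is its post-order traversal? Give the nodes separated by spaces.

fern moss pear cedar yew rye fir daisy aster fig plum sage poppy hop

The first element of pre-order is the root; it splits in-order into left and right subtrees.
Root hop: left subtree has 10 nodes {fern, rye, pear, moss, yew, cedar, fig, fir, aster, daisy}, right has 3 {poppy, plum, sage}.
  Root fig: left subtree has 6 nodes {fern, rye, pear, moss, yew, cedar}, right has 3 {fir, aster, daisy}.
    Root rye: left subtree has 1 node {fern}, right has 4 {pear, moss, yew, cedar}.
      Root yew: left subtree has 2 nodes {pear, moss}, right has 1 {cedar}.
        Root pear: left subtree has 0 nodes { }, right has 1 {moss}.
    Root aster: left subtree has 1 node {fir}, right has 1 {daisy}.
  Root poppy: left subtree has 0 nodes { }, right has 2 {plum, sage}.
    Root sage: left subtree has 1 node {plum}, right has 0 { }.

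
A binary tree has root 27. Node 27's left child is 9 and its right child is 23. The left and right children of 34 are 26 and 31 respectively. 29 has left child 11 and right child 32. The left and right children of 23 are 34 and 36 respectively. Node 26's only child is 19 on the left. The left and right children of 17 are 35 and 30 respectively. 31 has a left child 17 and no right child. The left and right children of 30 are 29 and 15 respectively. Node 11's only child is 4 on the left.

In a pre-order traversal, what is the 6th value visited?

Pre-order visits the node, then its left subtree, then its right subtree.
Visit 27.
At 27: go left to 9.
  9 is a leaf — visit 9.
At 27: go right to 23.
  Visit 23.
  At 23: go left to 34.
    Visit 34.
    At 34: go left to 26.
      Visit 26.
      At 26: go left to 19.
        19 is a leaf — visit 19.
      At 26: no right child.
    At 34: go right to 31.
      Visit 31.
      At 31: go left to 17.
        Visit 17.
        At 17: go left to 35.
          35 is a leaf — visit 35.
        At 17: go right to 30.
          Visit 30.
          At 30: go left to 29.
            Visit 29.
            At 29: go left to 11.
              Visit 11.
              At 11: go left to 4.
                4 is a leaf — visit 4.
              At 11: no right child.
            At 29: go right to 32.
              32 is a leaf — visit 32.
          At 30: go right to 15.
            15 is a leaf — visit 15.
      At 31: no right child.
  At 23: go right to 36.
    36 is a leaf — visit 36.
Full pre-order sequence: 27, 9, 23, 34, 26, 19, 31, 17, 35, 30, 29, 11, 4, 32, 15, 36.

19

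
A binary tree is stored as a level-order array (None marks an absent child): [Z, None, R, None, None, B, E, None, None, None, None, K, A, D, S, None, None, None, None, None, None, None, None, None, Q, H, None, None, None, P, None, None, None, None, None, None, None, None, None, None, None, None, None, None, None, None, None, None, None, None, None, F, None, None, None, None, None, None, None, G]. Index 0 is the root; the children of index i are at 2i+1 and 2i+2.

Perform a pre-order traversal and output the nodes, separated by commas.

Z, R, B, K, Q, A, H, F, E, D, S, P, G

Pre-order visits the node, then its left subtree, then its right subtree.
Visit Z.
At Z: no left child.
At Z: go right to R.
  Visit R.
  At R: go left to B.
    Visit B.
    At B: go left to K.
      Visit K.
      At K: no left child.
      At K: go right to Q.
        Q is a leaf — visit Q.
    At B: go right to A.
      Visit A.
      At A: go left to H.
        Visit H.
        At H: go left to F.
          F is a leaf — visit F.
        At H: no right child.
      At A: no right child.
  At R: go right to E.
    Visit E.
    At E: go left to D.
      D is a leaf — visit D.
    At E: go right to S.
      Visit S.
      At S: go left to P.
        Visit P.
        At P: go left to G.
          G is a leaf — visit G.
        At P: no right child.
      At S: no right child.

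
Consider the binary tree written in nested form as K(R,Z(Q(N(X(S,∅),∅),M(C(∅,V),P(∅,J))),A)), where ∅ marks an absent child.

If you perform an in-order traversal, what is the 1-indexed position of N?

5

In-order visits the left subtree, then the node, then the right subtree.
At K: go left to R.
  R is a leaf — visit R.
Visit K.
At K: go right to Z.
  At Z: go left to Q.
    At Q: go left to N.
      At N: go left to X.
        At X: go left to S.
          S is a leaf — visit S.
        Visit X.
        At X: no right child.
      Visit N.
      At N: no right child.
    Visit Q.
    At Q: go right to M.
      At M: go left to C.
        At C: no left child.
        Visit C.
        At C: go right to V.
          V is a leaf — visit V.
      Visit M.
      At M: go right to P.
        At P: no left child.
        Visit P.
        At P: go right to J.
          J is a leaf — visit J.
  Visit Z.
  At Z: go right to A.
    A is a leaf — visit A.
Full in-order sequence: R, K, S, X, N, Q, C, V, M, P, J, Z, A.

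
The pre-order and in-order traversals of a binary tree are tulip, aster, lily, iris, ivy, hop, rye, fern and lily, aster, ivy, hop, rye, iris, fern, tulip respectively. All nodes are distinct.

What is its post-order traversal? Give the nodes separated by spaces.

lily rye hop ivy fern iris aster tulip

The first element of pre-order is the root; it splits in-order into left and right subtrees.
Root tulip: left subtree has 7 nodes {lily, aster, ivy, hop, rye, iris, fern}, right has 0 { }.
  Root aster: left subtree has 1 node {lily}, right has 5 {ivy, hop, rye, iris, fern}.
    Root iris: left subtree has 3 nodes {ivy, hop, rye}, right has 1 {fern}.
      Root ivy: left subtree has 0 nodes { }, right has 2 {hop, rye}.
        Root hop: left subtree has 0 nodes { }, right has 1 {rye}.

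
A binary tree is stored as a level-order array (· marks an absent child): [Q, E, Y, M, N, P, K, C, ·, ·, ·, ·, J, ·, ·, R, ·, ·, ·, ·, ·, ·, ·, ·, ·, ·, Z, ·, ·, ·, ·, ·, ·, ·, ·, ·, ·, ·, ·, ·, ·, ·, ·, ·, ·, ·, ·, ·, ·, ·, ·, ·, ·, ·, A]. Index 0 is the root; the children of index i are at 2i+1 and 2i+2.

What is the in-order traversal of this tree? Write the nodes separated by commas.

In-order visits the left subtree, then the node, then the right subtree.
At Q: go left to E.
  At E: go left to M.
    At M: go left to C.
      At C: go left to R.
        R is a leaf — visit R.
      Visit C.
      At C: no right child.
    Visit M.
    At M: no right child.
  Visit E.
  At E: go right to N.
    N is a leaf — visit N.
Visit Q.
At Q: go right to Y.
  At Y: go left to P.
    At P: no left child.
    Visit P.
    At P: go right to J.
      At J: no left child.
      Visit J.
      At J: go right to Z.
        At Z: no left child.
        Visit Z.
        At Z: go right to A.
          A is a leaf — visit A.
  Visit Y.
  At Y: go right to K.
    K is a leaf — visit K.

R, C, M, E, N, Q, P, J, Z, A, Y, K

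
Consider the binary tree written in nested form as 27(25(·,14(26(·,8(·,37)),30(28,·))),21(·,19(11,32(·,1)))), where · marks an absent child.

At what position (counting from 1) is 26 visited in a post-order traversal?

3

Post-order visits the left subtree, then the right subtree, then the node.
At 27: go left to 25.
  At 25: no left child.
  At 25: go right to 14.
    At 14: go left to 26.
      At 26: no left child.
      At 26: go right to 8.
        At 8: no left child.
        At 8: go right to 37.
          37 is a leaf — visit 37.
        Visit 8.
      Visit 26.
    At 14: go right to 30.
      At 30: go left to 28.
        28 is a leaf — visit 28.
      At 30: no right child.
      Visit 30.
    Visit 14.
  Visit 25.
At 27: go right to 21.
  At 21: no left child.
  At 21: go right to 19.
    At 19: go left to 11.
      11 is a leaf — visit 11.
    At 19: go right to 32.
      At 32: no left child.
      At 32: go right to 1.
        1 is a leaf — visit 1.
      Visit 32.
    Visit 19.
  Visit 21.
Visit 27.
Full post-order sequence: 37, 8, 26, 28, 30, 14, 25, 11, 1, 32, 19, 21, 27.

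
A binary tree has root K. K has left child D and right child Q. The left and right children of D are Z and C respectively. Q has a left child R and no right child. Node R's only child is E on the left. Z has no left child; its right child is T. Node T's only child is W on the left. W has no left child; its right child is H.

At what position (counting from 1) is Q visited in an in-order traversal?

In-order visits the left subtree, then the node, then the right subtree.
At K: go left to D.
  At D: go left to Z.
    At Z: no left child.
    Visit Z.
    At Z: go right to T.
      At T: go left to W.
        At W: no left child.
        Visit W.
        At W: go right to H.
          H is a leaf — visit H.
      Visit T.
      At T: no right child.
  Visit D.
  At D: go right to C.
    C is a leaf — visit C.
Visit K.
At K: go right to Q.
  At Q: go left to R.
    At R: go left to E.
      E is a leaf — visit E.
    Visit R.
    At R: no right child.
  Visit Q.
  At Q: no right child.
Full in-order sequence: Z, W, H, T, D, C, K, E, R, Q.

10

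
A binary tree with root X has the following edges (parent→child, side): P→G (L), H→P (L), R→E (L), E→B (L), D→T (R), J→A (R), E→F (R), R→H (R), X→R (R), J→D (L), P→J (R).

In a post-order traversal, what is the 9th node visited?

Post-order visits the left subtree, then the right subtree, then the node.
At X: no left child.
At X: go right to R.
  At R: go left to E.
    At E: go left to B.
      B is a leaf — visit B.
    At E: go right to F.
      F is a leaf — visit F.
    Visit E.
  At R: go right to H.
    At H: go left to P.
      At P: go left to G.
        G is a leaf — visit G.
      At P: go right to J.
        At J: go left to D.
          At D: no left child.
          At D: go right to T.
            T is a leaf — visit T.
          Visit D.
        At J: go right to A.
          A is a leaf — visit A.
        Visit J.
      Visit P.
    At H: no right child.
    Visit H.
  Visit R.
Visit X.
Full post-order sequence: B, F, E, G, T, D, A, J, P, H, R, X.

P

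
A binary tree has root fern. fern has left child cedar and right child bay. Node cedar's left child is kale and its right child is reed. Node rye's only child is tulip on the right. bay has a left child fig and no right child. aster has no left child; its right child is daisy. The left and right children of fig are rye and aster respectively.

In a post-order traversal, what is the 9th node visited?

bay

Post-order visits the left subtree, then the right subtree, then the node.
At fern: go left to cedar.
  At cedar: go left to kale.
    kale is a leaf — visit kale.
  At cedar: go right to reed.
    reed is a leaf — visit reed.
  Visit cedar.
At fern: go right to bay.
  At bay: go left to fig.
    At fig: go left to rye.
      At rye: no left child.
      At rye: go right to tulip.
        tulip is a leaf — visit tulip.
      Visit rye.
    At fig: go right to aster.
      At aster: no left child.
      At aster: go right to daisy.
        daisy is a leaf — visit daisy.
      Visit aster.
    Visit fig.
  At bay: no right child.
  Visit bay.
Visit fern.
Full post-order sequence: kale, reed, cedar, tulip, rye, daisy, aster, fig, bay, fern.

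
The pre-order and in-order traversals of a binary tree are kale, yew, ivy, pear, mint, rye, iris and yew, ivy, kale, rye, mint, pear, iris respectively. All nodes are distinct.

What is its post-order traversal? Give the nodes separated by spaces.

The first element of pre-order is the root; it splits in-order into left and right subtrees.
Root kale: left subtree has 2 nodes {yew, ivy}, right has 4 {rye, mint, pear, iris}.
  Root yew: left subtree has 0 nodes { }, right has 1 {ivy}.
  Root pear: left subtree has 2 nodes {rye, mint}, right has 1 {iris}.
    Root mint: left subtree has 1 node {rye}, right has 0 { }.

ivy yew rye mint iris pear kale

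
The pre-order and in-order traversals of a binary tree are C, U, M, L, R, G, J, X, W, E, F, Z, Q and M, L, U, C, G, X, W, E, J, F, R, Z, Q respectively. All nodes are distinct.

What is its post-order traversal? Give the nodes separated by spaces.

The first element of pre-order is the root; it splits in-order into left and right subtrees.
Root C: left subtree has 3 nodes {M, L, U}, right has 9 {G, X, W, E, J, F, R, Z, Q}.
  Root U: left subtree has 2 nodes {M, L}, right has 0 { }.
    Root M: left subtree has 0 nodes { }, right has 1 {L}.
  Root R: left subtree has 6 nodes {G, X, W, E, J, F}, right has 2 {Z, Q}.
    Root G: left subtree has 0 nodes { }, right has 5 {X, W, E, J, F}.
      Root J: left subtree has 3 nodes {X, W, E}, right has 1 {F}.
        Root X: left subtree has 0 nodes { }, right has 2 {W, E}.
          Root W: left subtree has 0 nodes { }, right has 1 {E}.
    Root Z: left subtree has 0 nodes { }, right has 1 {Q}.

L M U E W X F J G Q Z R C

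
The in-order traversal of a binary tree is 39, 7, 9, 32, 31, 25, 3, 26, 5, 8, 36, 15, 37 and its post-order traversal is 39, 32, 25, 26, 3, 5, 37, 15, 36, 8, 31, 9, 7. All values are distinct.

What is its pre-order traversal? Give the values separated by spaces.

The last element of post-order is the root; it splits in-order into left and right subtrees.
Root 7: left subtree has 1 node {39}, right has 11 {9, 32, 31, 25, 3, 26, 5, 8, 36, 15, 37}.
  Root 9: left subtree has 0 nodes { }, right has 10 {32, 31, 25, 3, 26, 5, 8, 36, 15, 37}.
    Root 31: left subtree has 1 node {32}, right has 8 {25, 3, 26, 5, 8, 36, 15, 37}.
      Root 8: left subtree has 4 nodes {25, 3, 26, 5}, right has 3 {36, 15, 37}.
        Root 5: left subtree has 3 nodes {25, 3, 26}, right has 0 { }.
          Root 3: left subtree has 1 node {25}, right has 1 {26}.
        Root 36: left subtree has 0 nodes { }, right has 2 {15, 37}.
          Root 15: left subtree has 0 nodes { }, right has 1 {37}.

7 39 9 31 32 8 5 3 25 26 36 15 37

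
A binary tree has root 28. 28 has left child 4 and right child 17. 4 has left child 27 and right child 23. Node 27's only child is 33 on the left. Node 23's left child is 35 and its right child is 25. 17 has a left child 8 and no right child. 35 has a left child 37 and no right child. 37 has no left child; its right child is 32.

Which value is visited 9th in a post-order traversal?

Post-order visits the left subtree, then the right subtree, then the node.
At 28: go left to 4.
  At 4: go left to 27.
    At 27: go left to 33.
      33 is a leaf — visit 33.
    At 27: no right child.
    Visit 27.
  At 4: go right to 23.
    At 23: go left to 35.
      At 35: go left to 37.
        At 37: no left child.
        At 37: go right to 32.
          32 is a leaf — visit 32.
        Visit 37.
      At 35: no right child.
      Visit 35.
    At 23: go right to 25.
      25 is a leaf — visit 25.
    Visit 23.
  Visit 4.
At 28: go right to 17.
  At 17: go left to 8.
    8 is a leaf — visit 8.
  At 17: no right child.
  Visit 17.
Visit 28.
Full post-order sequence: 33, 27, 32, 37, 35, 25, 23, 4, 8, 17, 28.

8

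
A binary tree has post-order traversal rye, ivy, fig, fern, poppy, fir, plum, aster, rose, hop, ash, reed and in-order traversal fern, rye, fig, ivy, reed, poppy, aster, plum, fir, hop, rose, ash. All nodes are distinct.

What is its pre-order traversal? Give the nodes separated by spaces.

The last element of post-order is the root; it splits in-order into left and right subtrees.
Root reed: left subtree has 4 nodes {fern, rye, fig, ivy}, right has 7 {poppy, aster, plum, fir, hop, rose, ash}.
  Root fern: left subtree has 0 nodes { }, right has 3 {rye, fig, ivy}.
    Root fig: left subtree has 1 node {rye}, right has 1 {ivy}.
  Root ash: left subtree has 6 nodes {poppy, aster, plum, fir, hop, rose}, right has 0 { }.
    Root hop: left subtree has 4 nodes {poppy, aster, plum, fir}, right has 1 {rose}.
      Root aster: left subtree has 1 node {poppy}, right has 2 {plum, fir}.
        Root plum: left subtree has 0 nodes { }, right has 1 {fir}.

reed fern fig rye ivy ash hop aster poppy plum fir rose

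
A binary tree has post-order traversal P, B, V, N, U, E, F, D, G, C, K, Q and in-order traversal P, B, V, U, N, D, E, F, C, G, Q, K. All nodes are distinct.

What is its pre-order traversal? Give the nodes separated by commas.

Q, C, D, U, V, B, P, N, F, E, G, K

The last element of post-order is the root; it splits in-order into left and right subtrees.
Root Q: left subtree has 10 nodes {P, B, V, U, N, D, E, F, C, G}, right has 1 {K}.
  Root C: left subtree has 8 nodes {P, B, V, U, N, D, E, F}, right has 1 {G}.
    Root D: left subtree has 5 nodes {P, B, V, U, N}, right has 2 {E, F}.
      Root U: left subtree has 3 nodes {P, B, V}, right has 1 {N}.
        Root V: left subtree has 2 nodes {P, B}, right has 0 { }.
          Root B: left subtree has 1 node {P}, right has 0 { }.
      Root F: left subtree has 1 node {E}, right has 0 { }.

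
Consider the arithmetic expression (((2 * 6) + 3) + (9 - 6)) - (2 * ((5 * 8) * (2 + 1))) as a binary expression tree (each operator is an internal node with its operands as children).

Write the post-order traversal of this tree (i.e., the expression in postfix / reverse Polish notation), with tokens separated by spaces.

2 6 * 3 + 9 6 - + 2 5 8 * 2 1 + * * -

Post-order on an expression tree gives postfix notation: for each operator, emit left operand, right operand, then the operator.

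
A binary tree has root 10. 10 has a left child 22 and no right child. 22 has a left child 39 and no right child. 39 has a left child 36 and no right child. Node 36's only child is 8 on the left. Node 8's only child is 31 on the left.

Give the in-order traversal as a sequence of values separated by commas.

In-order visits the left subtree, then the node, then the right subtree.
At 10: go left to 22.
  At 22: go left to 39.
    At 39: go left to 36.
      At 36: go left to 8.
        At 8: go left to 31.
          31 is a leaf — visit 31.
        Visit 8.
        At 8: no right child.
      Visit 36.
      At 36: no right child.
    Visit 39.
    At 39: no right child.
  Visit 22.
  At 22: no right child.
Visit 10.
At 10: no right child.

31, 8, 36, 39, 22, 10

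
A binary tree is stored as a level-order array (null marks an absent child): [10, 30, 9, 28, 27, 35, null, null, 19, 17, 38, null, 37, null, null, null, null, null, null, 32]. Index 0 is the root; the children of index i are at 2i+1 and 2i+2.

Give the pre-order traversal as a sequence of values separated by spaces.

Pre-order visits the node, then its left subtree, then its right subtree.
Visit 10.
At 10: go left to 30.
  Visit 30.
  At 30: go left to 28.
    Visit 28.
    At 28: no left child.
    At 28: go right to 19.
      19 is a leaf — visit 19.
  At 30: go right to 27.
    Visit 27.
    At 27: go left to 17.
      Visit 17.
      At 17: go left to 32.
        32 is a leaf — visit 32.
      At 17: no right child.
    At 27: go right to 38.
      38 is a leaf — visit 38.
At 10: go right to 9.
  Visit 9.
  At 9: go left to 35.
    Visit 35.
    At 35: no left child.
    At 35: go right to 37.
      37 is a leaf — visit 37.
  At 9: no right child.

10 30 28 19 27 17 32 38 9 35 37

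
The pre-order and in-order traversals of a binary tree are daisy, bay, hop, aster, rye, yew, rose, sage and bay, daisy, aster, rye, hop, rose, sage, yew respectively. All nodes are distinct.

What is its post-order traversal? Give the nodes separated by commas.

The first element of pre-order is the root; it splits in-order into left and right subtrees.
Root daisy: left subtree has 1 node {bay}, right has 6 {aster, rye, hop, rose, sage, yew}.
  Root hop: left subtree has 2 nodes {aster, rye}, right has 3 {rose, sage, yew}.
    Root aster: left subtree has 0 nodes { }, right has 1 {rye}.
    Root yew: left subtree has 2 nodes {rose, sage}, right has 0 { }.
      Root rose: left subtree has 0 nodes { }, right has 1 {sage}.

bay, rye, aster, sage, rose, yew, hop, daisy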